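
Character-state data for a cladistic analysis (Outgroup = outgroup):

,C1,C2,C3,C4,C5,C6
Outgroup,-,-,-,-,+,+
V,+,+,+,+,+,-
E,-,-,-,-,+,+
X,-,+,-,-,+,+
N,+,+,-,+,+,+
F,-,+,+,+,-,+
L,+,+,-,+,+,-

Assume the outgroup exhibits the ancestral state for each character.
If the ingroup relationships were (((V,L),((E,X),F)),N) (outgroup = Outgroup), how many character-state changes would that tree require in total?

Map each character onto (((V,L),((E,X),F)),N) (rooted by Outgroup) and count the minimum state changes it requires (Fitch parsimony):
C1: 2; C2: 2; C3: 2; C4: 2; C5: 1; C6: 1.
Total tree length = 10.

10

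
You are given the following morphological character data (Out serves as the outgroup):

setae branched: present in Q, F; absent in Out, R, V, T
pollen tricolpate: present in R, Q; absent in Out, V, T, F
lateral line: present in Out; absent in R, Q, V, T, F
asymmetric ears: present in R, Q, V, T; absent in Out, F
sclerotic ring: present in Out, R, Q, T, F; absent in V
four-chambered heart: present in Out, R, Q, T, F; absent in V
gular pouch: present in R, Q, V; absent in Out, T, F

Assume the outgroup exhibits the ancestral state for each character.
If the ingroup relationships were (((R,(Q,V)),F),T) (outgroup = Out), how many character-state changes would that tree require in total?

10

Map each character onto (((R,(Q,V)),F),T) (rooted by Out) and count the minimum state changes it requires (Fitch parsimony):
setae branched: 2; pollen tricolpate: 2; lateral line: 1; asymmetric ears: 2; sclerotic ring: 1; four-chambered heart: 1; gular pouch: 1.
Total tree length = 10.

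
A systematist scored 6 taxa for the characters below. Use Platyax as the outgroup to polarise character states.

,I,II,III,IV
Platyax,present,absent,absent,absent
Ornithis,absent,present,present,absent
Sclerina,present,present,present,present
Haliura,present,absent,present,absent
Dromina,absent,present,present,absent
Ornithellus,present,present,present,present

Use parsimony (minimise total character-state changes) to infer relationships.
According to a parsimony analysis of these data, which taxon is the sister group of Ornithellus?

Character polarity is set by the outgroup: the derived state is whichever differs from the outgroup's state, so for I the derived state is 'absent', and for the remaining characters it is 'present'.
I (derived state 'absent') is shared by Dromina and Ornithis — a synapomorphy uniting that clade.
Only Dromina, Ornithellus, Ornithis, and Sclerina show the derived state 'present' for II, supporting them as a clade.
III (derived state 'present') is shared by all ingroup taxa — unites the whole ingroup.
IV (derived state 'present') is shared by Ornithellus and Sclerina — a synapomorphy uniting that clade.
Most parsimonious ingroup topology: (((Ornithis,Dromina),(Sclerina,Ornithellus)),Haliura).
Ornithellus and Sclerina form a cherry on this tree, so they are sister taxa.

Sclerina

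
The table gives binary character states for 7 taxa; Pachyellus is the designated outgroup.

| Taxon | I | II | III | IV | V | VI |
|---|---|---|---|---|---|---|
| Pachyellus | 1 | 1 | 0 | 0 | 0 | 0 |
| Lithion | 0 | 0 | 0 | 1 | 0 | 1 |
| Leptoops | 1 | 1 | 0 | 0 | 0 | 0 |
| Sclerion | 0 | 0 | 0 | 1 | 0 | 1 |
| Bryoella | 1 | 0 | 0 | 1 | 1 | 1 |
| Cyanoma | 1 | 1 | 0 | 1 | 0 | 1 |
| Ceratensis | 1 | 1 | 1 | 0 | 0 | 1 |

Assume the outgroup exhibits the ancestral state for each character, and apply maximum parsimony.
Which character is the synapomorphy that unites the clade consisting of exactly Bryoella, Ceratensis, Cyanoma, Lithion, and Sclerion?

VI

Character polarity is set by the outgroup: the derived state is whichever differs from the outgroup's state, so for I, II the derived state is '0', and for the remaining characters it is '1'.
Only Lithion and Sclerion show the derived state '0' for I, supporting them as a clade.
Only Bryoella, Lithion, and Sclerion show the derived state '0' for II, supporting them as a clade.
III (derived state '1') is unique to Ceratensis (autapomorphy; uninformative for grouping).
IV (derived state '1') is shared by Bryoella, Cyanoma, Lithion, and Sclerion — a synapomorphy uniting that clade.
V (derived state '1') is unique to Bryoella (autapomorphy; uninformative for grouping).
VI: derived state '1' in Bryoella, Ceratensis, Cyanoma, Lithion, and Sclerion only — synapomorphy for {Bryoella, Ceratensis, Cyanoma, Lithion, Sclerion}.
Most parsimonious ingroup topology: ((((Bryoella,(Lithion,Sclerion)),Cyanoma),Ceratensis),Leptoops).
The clade {Bryoella, Ceratensis, Cyanoma, Lithion, Sclerion} is supported by VI: its derived state '1' occurs in exactly those taxa and in no other taxon (including the outgroup).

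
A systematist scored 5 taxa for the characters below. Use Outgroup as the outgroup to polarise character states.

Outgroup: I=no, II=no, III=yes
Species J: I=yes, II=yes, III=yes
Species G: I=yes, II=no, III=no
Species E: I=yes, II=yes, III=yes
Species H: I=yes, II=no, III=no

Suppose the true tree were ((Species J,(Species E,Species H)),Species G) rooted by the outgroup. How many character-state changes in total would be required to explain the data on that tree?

Map each character onto ((Species J,(Species E,Species H)),Species G) (rooted by Outgroup) and count the minimum state changes it requires (Fitch parsimony):
I: 1; II: 2; III: 2.
Total tree length = 5.

5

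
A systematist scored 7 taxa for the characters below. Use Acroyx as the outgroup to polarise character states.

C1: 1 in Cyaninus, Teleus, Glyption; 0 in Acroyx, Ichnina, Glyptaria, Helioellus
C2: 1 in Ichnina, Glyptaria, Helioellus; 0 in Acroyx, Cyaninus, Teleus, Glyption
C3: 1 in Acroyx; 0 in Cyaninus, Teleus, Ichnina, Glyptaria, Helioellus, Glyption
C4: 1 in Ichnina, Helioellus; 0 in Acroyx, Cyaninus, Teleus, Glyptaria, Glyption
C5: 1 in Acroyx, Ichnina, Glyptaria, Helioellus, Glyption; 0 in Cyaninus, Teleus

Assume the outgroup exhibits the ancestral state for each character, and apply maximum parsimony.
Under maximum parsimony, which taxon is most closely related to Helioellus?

Ichnina

Character polarity is set by the outgroup: the derived state is whichever differs from the outgroup's state, so for C3, C5 the derived state is '0', and for the remaining characters it is '1'.
Only Cyaninus, Glyption, and Teleus show the derived state '1' for C1, supporting them as a clade.
C2: derived state '1' in Glyptaria, Helioellus, and Ichnina only — synapomorphy for {Glyptaria, Helioellus, Ichnina}.
All ingroup taxa share the derived state '0' for C3; it defines the ingroup but does not resolve relationships within it.
C4: derived state '1' in Helioellus and Ichnina only — synapomorphy for {Helioellus, Ichnina}.
C5: derived state '0' in Cyaninus and Teleus only — synapomorphy for {Cyaninus, Teleus}.
Most parsimonious ingroup topology: (((Cyaninus,Teleus),Glyption),((Ichnina,Helioellus),Glyptaria)).
Helioellus and Ichnina form a cherry on this tree, so they are sister taxa.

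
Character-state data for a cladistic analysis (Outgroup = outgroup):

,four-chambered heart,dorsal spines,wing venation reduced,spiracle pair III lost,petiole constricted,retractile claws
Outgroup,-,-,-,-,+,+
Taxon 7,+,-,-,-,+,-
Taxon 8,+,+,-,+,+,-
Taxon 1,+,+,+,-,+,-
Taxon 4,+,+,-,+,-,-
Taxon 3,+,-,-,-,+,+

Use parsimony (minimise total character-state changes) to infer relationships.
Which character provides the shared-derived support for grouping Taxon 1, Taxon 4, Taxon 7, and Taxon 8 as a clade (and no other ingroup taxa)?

Character polarity is set by the outgroup: the derived state is whichever differs from the outgroup's state, so for petiole constricted, retractile claws the derived state is '-', and for the remaining characters it is '+'.
All ingroup taxa share the derived state '+' for four-chambered heart; it defines the ingroup but does not resolve relationships within it.
dorsal spines: derived state '+' in Taxon 1, Taxon 4, and Taxon 8 only — synapomorphy for {Taxon 1, Taxon 4, Taxon 8}.
wing venation reduced: derived state '+' in Taxon 1 only — an autapomorphy, so it tells us nothing about relationships among taxa.
Only Taxon 4 and Taxon 8 show the derived state '+' for spiracle pair III lost, supporting them as a clade.
petiole constricted: derived state '-' in Taxon 4 only — an autapomorphy, so it tells us nothing about relationships among taxa.
retractile claws: derived state '-' in Taxon 1, Taxon 4, Taxon 7, and Taxon 8 only — synapomorphy for {Taxon 1, Taxon 4, Taxon 7, Taxon 8}.
Most parsimonious ingroup topology: ((Taxon 7,((Taxon 8,Taxon 4),Taxon 1)),Taxon 3).
The clade {Taxon 1, Taxon 4, Taxon 7, Taxon 8} is supported by retractile claws: its derived state '-' occurs in exactly those taxa and in no other taxon (including the outgroup).

retractile claws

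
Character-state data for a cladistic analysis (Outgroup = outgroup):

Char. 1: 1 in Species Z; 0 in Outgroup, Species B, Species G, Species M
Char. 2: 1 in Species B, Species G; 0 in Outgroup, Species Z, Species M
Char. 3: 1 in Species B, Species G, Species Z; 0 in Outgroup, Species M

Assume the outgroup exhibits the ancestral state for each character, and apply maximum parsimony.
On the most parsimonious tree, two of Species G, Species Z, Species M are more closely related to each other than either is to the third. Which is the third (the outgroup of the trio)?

The outgroup has state '0' for every character, so '1' is the derived state throughout.
Char. 1: derived state '1' in Species Z only — an autapomorphy, so it tells us nothing about relationships among taxa.
Char. 2 (derived state '1') is shared by Species B and Species G — a synapomorphy uniting that clade.
Only Species B, Species G, and Species Z show the derived state '1' for Char. 3, supporting them as a clade.
Most parsimonious ingroup topology: (((Species B,Species G),Species Z),Species M).
Species Z and Species G share a more recent common ancestor with each other than either does with Species M, so Species M is the least closely related of the three.

Species M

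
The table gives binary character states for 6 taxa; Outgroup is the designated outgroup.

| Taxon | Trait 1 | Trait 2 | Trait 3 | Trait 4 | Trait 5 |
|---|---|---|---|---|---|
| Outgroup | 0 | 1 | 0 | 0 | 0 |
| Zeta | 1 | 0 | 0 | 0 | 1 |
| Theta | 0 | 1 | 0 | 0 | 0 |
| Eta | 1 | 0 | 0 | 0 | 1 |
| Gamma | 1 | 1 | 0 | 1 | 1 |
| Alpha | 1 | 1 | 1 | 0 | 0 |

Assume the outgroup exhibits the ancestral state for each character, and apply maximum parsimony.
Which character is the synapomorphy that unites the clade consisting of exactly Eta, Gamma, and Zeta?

Character polarity is set by the outgroup: the derived state is whichever differs from the outgroup's state, so for Trait 2 the derived state is '0', and for the remaining characters it is '1'.
Only Alpha, Eta, Gamma, and Zeta show the derived state '1' for Trait 1, supporting them as a clade.
Only Eta and Zeta show the derived state '0' for Trait 2, supporting them as a clade.
Trait 3 (derived state '1') is unique to Alpha (autapomorphy; uninformative for grouping).
Trait 4 (derived state '1') is unique to Gamma (autapomorphy; uninformative for grouping).
Trait 5 (derived state '1') is shared by Eta, Gamma, and Zeta — a synapomorphy uniting that clade.
Most parsimonious ingroup topology: ((((Zeta,Eta),Gamma),Alpha),Theta).
The clade {Eta, Gamma, Zeta} is supported by Trait 5: its derived state '1' occurs in exactly those taxa and in no other taxon (including the outgroup).

Trait 5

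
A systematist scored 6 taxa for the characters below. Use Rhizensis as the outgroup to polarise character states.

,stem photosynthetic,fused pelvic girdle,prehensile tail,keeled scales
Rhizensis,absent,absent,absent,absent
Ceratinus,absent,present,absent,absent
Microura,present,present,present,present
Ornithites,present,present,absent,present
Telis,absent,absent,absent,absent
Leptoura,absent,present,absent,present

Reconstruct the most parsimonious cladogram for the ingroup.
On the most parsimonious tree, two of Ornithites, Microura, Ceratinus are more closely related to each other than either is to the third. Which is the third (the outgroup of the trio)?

Ceratinus

The outgroup has state 'absent' for every character, so 'present' is the derived state throughout.
stem photosynthetic: derived state 'present' in Microura and Ornithites only — synapomorphy for {Microura, Ornithites}.
fused pelvic girdle: derived state 'present' in Ceratinus, Leptoura, Microura, and Ornithites only — synapomorphy for {Ceratinus, Leptoura, Microura, Ornithites}.
prehensile tail (derived state 'present') is unique to Microura (autapomorphy; uninformative for grouping).
keeled scales: derived state 'present' in Leptoura, Microura, and Ornithites only — synapomorphy for {Leptoura, Microura, Ornithites}.
Most parsimonious ingroup topology: (Telis,(((Microura,Ornithites),Leptoura),Ceratinus)).
Microura and Ornithites share a more recent common ancestor with each other than either does with Ceratinus, so Ceratinus is the least closely related of the three.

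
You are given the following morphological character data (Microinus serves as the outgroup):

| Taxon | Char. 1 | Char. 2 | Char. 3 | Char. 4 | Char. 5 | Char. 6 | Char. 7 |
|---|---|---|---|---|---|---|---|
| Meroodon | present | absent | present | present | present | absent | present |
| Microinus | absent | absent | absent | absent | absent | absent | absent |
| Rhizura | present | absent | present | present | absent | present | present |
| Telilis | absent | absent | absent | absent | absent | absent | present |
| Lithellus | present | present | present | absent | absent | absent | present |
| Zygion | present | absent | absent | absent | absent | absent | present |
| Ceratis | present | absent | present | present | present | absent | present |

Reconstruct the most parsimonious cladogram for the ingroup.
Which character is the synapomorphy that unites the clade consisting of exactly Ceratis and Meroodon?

Char. 5

The outgroup has state 'absent' for every character, so 'present' is the derived state throughout.
Char. 1: derived state 'present' in Ceratis, Lithellus, Meroodon, Rhizura, and Zygion only — synapomorphy for {Ceratis, Lithellus, Meroodon, Rhizura, Zygion}.
Char. 2: derived state 'present' in Lithellus only — an autapomorphy, so it tells us nothing about relationships among taxa.
Char. 3: derived state 'present' in Ceratis, Lithellus, Meroodon, and Rhizura only — synapomorphy for {Ceratis, Lithellus, Meroodon, Rhizura}.
Char. 4 (derived state 'present') is shared by Ceratis, Meroodon, and Rhizura — a synapomorphy uniting that clade.
Only Ceratis and Meroodon show the derived state 'present' for Char. 5, supporting them as a clade.
Char. 6 (derived state 'present') is unique to Rhizura (autapomorphy; uninformative for grouping).
Char. 7 (derived state 'present') is shared by all ingroup taxa — unites the whole ingroup.
Most parsimonious ingroup topology: ((((Rhizura,(Ceratis,Meroodon)),Lithellus),Zygion),Telilis).
The clade {Ceratis, Meroodon} is supported by Char. 5: its derived state 'present' occurs in exactly those taxa and in no other taxon (including the outgroup).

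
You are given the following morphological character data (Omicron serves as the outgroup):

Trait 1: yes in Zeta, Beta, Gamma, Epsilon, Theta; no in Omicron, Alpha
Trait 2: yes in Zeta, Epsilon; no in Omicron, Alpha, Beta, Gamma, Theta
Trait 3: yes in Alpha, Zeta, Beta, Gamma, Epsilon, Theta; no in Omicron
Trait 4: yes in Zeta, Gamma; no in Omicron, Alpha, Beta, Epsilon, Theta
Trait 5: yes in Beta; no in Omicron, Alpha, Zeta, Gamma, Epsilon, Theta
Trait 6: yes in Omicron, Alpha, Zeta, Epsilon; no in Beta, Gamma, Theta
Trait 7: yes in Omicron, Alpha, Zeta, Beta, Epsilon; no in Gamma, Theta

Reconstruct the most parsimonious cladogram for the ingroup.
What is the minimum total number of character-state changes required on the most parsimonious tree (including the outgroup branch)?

Character polarity is set by the outgroup: the derived state is whichever differs from the outgroup's state, so for Trait 6, Trait 7 the derived state is 'no', and for the remaining characters it is 'yes'.
Trait 1: derived state 'yes' in Beta, Epsilon, Gamma, Theta, and Zeta only — synapomorphy for {Beta, Epsilon, Gamma, Theta, Zeta}.
Trait 2 (derived state 'yes') is shared by Epsilon and Zeta — a synapomorphy uniting that clade.
All ingroup taxa share the derived state 'yes' for Trait 3; it defines the ingroup but does not resolve relationships within it.
Trait 4 groups Gamma and Zeta, which is incompatible with the clades supported by the remaining characters; treating it as convergent (homoplasy) costs fewer steps than any alternative tree.
Trait 5 (derived state 'yes') is unique to Beta (autapomorphy; uninformative for grouping).
Trait 6 (derived state 'no') is shared by Beta, Gamma, and Theta — a synapomorphy uniting that clade.
Trait 7: derived state 'no' in Gamma and Theta only — synapomorphy for {Gamma, Theta}.
Most parsimonious ingroup topology: (Alpha,((Zeta,Epsilon),(Beta,(Gamma,Theta)))).
Changes per character on this tree: Trait 1: 1; Trait 2: 1; Trait 3: 1; Trait 4: 2; Trait 5: 1; Trait 6: 1; Trait 7: 1.
Total = 8.

8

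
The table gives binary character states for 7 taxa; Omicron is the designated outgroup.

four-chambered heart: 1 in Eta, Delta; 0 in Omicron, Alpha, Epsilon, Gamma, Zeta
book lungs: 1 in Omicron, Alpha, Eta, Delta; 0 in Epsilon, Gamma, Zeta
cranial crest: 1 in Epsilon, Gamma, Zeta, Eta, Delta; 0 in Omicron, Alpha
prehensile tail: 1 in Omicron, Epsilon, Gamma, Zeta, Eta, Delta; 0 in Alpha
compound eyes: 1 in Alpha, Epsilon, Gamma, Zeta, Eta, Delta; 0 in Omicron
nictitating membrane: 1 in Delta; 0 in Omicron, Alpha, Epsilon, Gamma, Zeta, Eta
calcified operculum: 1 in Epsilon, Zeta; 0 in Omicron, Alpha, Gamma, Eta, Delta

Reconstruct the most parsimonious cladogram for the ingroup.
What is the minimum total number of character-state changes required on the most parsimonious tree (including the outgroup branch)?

Character polarity is set by the outgroup: the derived state is whichever differs from the outgroup's state, so for book lungs, prehensile tail the derived state is '0', and for the remaining characters it is '1'.
Only Delta and Eta show the derived state '1' for four-chambered heart, supporting them as a clade.
book lungs: derived state '0' in Epsilon, Gamma, and Zeta only — synapomorphy for {Epsilon, Gamma, Zeta}.
cranial crest (derived state '1') is shared by Delta, Epsilon, Eta, Gamma, and Zeta — a synapomorphy uniting that clade.
prehensile tail: derived state '0' in Alpha only — an autapomorphy, so it tells us nothing about relationships among taxa.
All ingroup taxa share the derived state '1' for compound eyes; it defines the ingroup but does not resolve relationships within it.
nictitating membrane (derived state '1') is unique to Delta (autapomorphy; uninformative for grouping).
Only Epsilon and Zeta show the derived state '1' for calcified operculum, supporting them as a clade.
Most parsimonious ingroup topology: (Alpha,(((Epsilon,Zeta),Gamma),(Eta,Delta))).
Changes per character on this tree: four-chambered heart: 1; book lungs: 1; cranial crest: 1; prehensile tail: 1; compound eyes: 1; nictitating membrane: 1; calcified operculum: 1.
Total = 7.

7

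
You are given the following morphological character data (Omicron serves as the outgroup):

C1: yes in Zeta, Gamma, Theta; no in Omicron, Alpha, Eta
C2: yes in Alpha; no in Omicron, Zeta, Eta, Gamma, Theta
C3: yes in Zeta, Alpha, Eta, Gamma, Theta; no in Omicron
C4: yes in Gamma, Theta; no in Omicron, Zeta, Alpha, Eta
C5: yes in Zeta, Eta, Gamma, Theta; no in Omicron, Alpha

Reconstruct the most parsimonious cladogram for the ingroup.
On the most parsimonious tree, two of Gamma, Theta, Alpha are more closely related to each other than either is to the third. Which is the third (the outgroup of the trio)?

The outgroup has state 'no' for every character, so 'yes' is the derived state throughout.
Only Gamma, Theta, and Zeta show the derived state 'yes' for C1, supporting them as a clade.
C2: derived state 'yes' in Alpha only — an autapomorphy, so it tells us nothing about relationships among taxa.
C3 (derived state 'yes') is shared by all ingroup taxa — unites the whole ingroup.
C4 (derived state 'yes') is shared by Gamma and Theta — a synapomorphy uniting that clade.
C5: derived state 'yes' in Eta, Gamma, Theta, and Zeta only — synapomorphy for {Eta, Gamma, Theta, Zeta}.
Most parsimonious ingroup topology: (((Zeta,(Gamma,Theta)),Eta),Alpha).
Theta and Gamma share a more recent common ancestor with each other than either does with Alpha, so Alpha is the least closely related of the three.

Alpha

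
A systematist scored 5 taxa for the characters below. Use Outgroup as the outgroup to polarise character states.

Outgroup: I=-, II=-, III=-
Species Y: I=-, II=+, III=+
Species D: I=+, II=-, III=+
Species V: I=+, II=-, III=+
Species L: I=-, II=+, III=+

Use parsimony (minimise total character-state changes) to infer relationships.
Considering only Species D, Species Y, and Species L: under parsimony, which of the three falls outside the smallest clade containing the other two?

The outgroup has state '-' for every character, so '+' is the derived state throughout.
Only Species D and Species V show the derived state '+' for I, supporting them as a clade.
Only Species L and Species Y show the derived state '+' for II, supporting them as a clade.
All ingroup taxa share the derived state '+' for III; it defines the ingroup but does not resolve relationships within it.
Most parsimonious ingroup topology: ((Species Y,Species L),(Species D,Species V)).
Species L and Species Y share a more recent common ancestor with each other than either does with Species D, so Species D is the least closely related of the three.

Species D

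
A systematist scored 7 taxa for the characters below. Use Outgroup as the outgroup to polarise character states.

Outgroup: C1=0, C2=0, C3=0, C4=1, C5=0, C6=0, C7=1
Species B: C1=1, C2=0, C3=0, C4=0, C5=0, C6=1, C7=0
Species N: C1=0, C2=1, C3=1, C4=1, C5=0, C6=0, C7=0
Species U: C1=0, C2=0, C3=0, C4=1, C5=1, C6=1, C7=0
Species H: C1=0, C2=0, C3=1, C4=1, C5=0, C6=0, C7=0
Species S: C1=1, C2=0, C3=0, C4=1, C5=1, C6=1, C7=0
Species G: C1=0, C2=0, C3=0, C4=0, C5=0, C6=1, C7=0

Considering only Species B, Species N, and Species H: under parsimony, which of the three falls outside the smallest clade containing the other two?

Species B

Character polarity is set by the outgroup: the derived state is whichever differs from the outgroup's state, so for C4, C7 the derived state is '0', and for the remaining characters it is '1'.
C1 (state '1') occurs in Species B and Species S but conflicts with the nesting implied by the other characters — most parsimoniously interpreted as homoplasy.
C2: derived state '1' in Species N only — an autapomorphy, so it tells us nothing about relationships among taxa.
C3: derived state '1' in Species H and Species N only — synapomorphy for {Species H, Species N}.
C4 (derived state '0') is shared by Species B and Species G — a synapomorphy uniting that clade.
C5 (derived state '1') is shared by Species S and Species U — a synapomorphy uniting that clade.
C6: derived state '1' in Species B, Species G, Species S, and Species U only — synapomorphy for {Species B, Species G, Species S, Species U}.
All ingroup taxa share the derived state '0' for C7; it defines the ingroup but does not resolve relationships within it.
Most parsimonious ingroup topology: (((Species B,Species G),(Species U,Species S)),(Species N,Species H)).
Species N and Species H share a more recent common ancestor with each other than either does with Species B, so Species B is the least closely related of the three.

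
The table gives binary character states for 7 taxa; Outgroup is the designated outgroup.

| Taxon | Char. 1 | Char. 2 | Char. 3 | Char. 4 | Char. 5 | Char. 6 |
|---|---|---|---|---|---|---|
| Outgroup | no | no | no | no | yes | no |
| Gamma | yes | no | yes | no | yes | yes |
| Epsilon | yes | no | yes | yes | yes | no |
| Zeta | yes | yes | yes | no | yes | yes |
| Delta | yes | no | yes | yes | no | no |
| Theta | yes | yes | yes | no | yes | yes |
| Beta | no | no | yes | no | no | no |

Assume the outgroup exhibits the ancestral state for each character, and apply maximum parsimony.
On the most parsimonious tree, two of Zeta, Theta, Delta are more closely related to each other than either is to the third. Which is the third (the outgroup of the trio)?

Character polarity is set by the outgroup: the derived state is whichever differs from the outgroup's state, so for Char. 5 the derived state is 'no', and for the remaining characters it is 'yes'.
Only Delta, Epsilon, Gamma, Theta, and Zeta show the derived state 'yes' for Char. 1, supporting them as a clade.
Char. 2 (derived state 'yes') is shared by Theta and Zeta — a synapomorphy uniting that clade.
Char. 3 (derived state 'yes') is shared by all ingroup taxa — unites the whole ingroup.
Only Delta and Epsilon show the derived state 'yes' for Char. 4, supporting them as a clade.
Char. 5 (state 'no') occurs in Beta and Delta but conflicts with the nesting implied by the other characters — most parsimoniously interpreted as homoplasy.
Only Gamma, Theta, and Zeta show the derived state 'yes' for Char. 6, supporting them as a clade.
Most parsimonious ingroup topology: (((Gamma,(Zeta,Theta)),(Epsilon,Delta)),Beta).
Zeta and Theta share a more recent common ancestor with each other than either does with Delta, so Delta is the least closely related of the three.

Delta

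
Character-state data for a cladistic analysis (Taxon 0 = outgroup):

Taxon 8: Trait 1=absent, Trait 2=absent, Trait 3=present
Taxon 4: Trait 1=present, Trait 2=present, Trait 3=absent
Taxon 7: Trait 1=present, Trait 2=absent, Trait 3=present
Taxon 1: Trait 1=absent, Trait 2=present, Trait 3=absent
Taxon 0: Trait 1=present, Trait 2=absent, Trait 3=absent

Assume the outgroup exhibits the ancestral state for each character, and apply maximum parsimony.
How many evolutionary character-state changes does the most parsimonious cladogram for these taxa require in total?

4

Character polarity is set by the outgroup: the derived state is whichever differs from the outgroup's state, so for Trait 1 the derived state is 'absent', and for the remaining characters it is 'present'.
Trait 1 groups Taxon 1 and Taxon 8, which is incompatible with the clades supported by the remaining characters; treating it as convergent (homoplasy) costs fewer steps than any alternative tree.
Trait 2: derived state 'present' in Taxon 1 and Taxon 4 only — synapomorphy for {Taxon 1, Taxon 4}.
Only Taxon 7 and Taxon 8 show the derived state 'present' for Trait 3, supporting them as a clade.
Most parsimonious ingroup topology: ((Taxon 1,Taxon 4),(Taxon 7,Taxon 8)).
Changes per character on this tree: Trait 1: 2; Trait 2: 1; Trait 3: 1.
Total = 4.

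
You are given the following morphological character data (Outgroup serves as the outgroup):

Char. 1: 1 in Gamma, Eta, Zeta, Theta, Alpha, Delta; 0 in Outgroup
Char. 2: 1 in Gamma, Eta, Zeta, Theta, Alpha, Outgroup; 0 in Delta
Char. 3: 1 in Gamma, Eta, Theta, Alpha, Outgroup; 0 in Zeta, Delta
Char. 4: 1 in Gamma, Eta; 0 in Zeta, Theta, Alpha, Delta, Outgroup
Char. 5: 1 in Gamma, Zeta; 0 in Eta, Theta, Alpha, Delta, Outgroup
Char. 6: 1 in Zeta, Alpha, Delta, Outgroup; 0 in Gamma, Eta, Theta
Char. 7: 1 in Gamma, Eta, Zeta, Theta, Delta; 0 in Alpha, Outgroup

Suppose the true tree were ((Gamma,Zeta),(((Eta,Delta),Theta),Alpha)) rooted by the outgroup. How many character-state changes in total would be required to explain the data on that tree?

Map each character onto ((Gamma,Zeta),(((Eta,Delta),Theta),Alpha)) (rooted by Outgroup) and count the minimum state changes it requires (Fitch parsimony):
Char. 1: 1; Char. 2: 1; Char. 3: 2; Char. 4: 2; Char. 5: 1; Char. 6: 3; Char. 7: 2.
Total tree length = 12.

12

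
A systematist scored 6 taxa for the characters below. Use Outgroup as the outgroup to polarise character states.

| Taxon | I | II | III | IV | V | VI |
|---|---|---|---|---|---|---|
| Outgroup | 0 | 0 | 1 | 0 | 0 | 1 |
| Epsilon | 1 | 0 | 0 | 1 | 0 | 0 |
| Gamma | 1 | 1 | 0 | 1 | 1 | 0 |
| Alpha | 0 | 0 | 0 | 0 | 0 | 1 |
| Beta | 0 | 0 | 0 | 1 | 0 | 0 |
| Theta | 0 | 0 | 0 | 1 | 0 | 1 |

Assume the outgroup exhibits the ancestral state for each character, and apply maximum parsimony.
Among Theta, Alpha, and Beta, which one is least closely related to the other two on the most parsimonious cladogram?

Character polarity is set by the outgroup: the derived state is whichever differs from the outgroup's state, so for III, VI the derived state is '0', and for the remaining characters it is '1'.
Only Epsilon and Gamma show the derived state '1' for I, supporting them as a clade.
II (derived state '1') is unique to Gamma (autapomorphy; uninformative for grouping).
All ingroup taxa share the derived state '0' for III; it defines the ingroup but does not resolve relationships within it.
IV: derived state '1' in Beta, Epsilon, Gamma, and Theta only — synapomorphy for {Beta, Epsilon, Gamma, Theta}.
V (derived state '1') is unique to Gamma (autapomorphy; uninformative for grouping).
VI (derived state '0') is shared by Beta, Epsilon, and Gamma — a synapomorphy uniting that clade.
Most parsimonious ingroup topology: ((((Epsilon,Gamma),Beta),Theta),Alpha).
Theta and Beta share a more recent common ancestor with each other than either does with Alpha, so Alpha is the least closely related of the three.

Alpha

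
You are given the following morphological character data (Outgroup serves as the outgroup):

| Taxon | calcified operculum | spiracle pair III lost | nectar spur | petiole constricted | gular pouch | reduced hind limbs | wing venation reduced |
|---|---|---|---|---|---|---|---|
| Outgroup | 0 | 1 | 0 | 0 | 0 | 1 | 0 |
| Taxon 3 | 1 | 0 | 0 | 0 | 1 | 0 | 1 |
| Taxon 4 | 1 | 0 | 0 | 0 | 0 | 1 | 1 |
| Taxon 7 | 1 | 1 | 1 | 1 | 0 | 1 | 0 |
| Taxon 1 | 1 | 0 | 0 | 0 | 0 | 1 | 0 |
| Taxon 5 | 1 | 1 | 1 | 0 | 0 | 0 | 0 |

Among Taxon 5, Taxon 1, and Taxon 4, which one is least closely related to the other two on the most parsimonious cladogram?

Character polarity is set by the outgroup: the derived state is whichever differs from the outgroup's state, so for spiracle pair III lost, reduced hind limbs the derived state is '0', and for the remaining characters it is '1'.
All ingroup taxa share the derived state '1' for calcified operculum; it defines the ingroup but does not resolve relationships within it.
spiracle pair III lost (derived state '0') is shared by Taxon 1, Taxon 3, and Taxon 4 — a synapomorphy uniting that clade.
Only Taxon 5 and Taxon 7 show the derived state '1' for nectar spur, supporting them as a clade.
petiole constricted: derived state '1' in Taxon 7 only — an autapomorphy, so it tells us nothing about relationships among taxa.
gular pouch (derived state '1') is unique to Taxon 3 (autapomorphy; uninformative for grouping).
reduced hind limbs groups Taxon 3 and Taxon 5, which is incompatible with the clades supported by the remaining characters; treating it as convergent (homoplasy) costs fewer steps than any alternative tree.
wing venation reduced (derived state '1') is shared by Taxon 3 and Taxon 4 — a synapomorphy uniting that clade.
Most parsimonious ingroup topology: (((Taxon 3,Taxon 4),Taxon 1),(Taxon 7,Taxon 5)).
Taxon 1 and Taxon 4 share a more recent common ancestor with each other than either does with Taxon 5, so Taxon 5 is the least closely related of the three.

Taxon 5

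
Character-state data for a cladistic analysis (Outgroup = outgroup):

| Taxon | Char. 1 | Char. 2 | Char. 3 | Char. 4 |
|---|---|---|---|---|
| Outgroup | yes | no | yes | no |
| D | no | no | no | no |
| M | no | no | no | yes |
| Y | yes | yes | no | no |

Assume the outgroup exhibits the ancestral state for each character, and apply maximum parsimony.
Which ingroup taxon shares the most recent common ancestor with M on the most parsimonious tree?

D

Character polarity is set by the outgroup: the derived state is whichever differs from the outgroup's state, so for Char. 1, Char. 3 the derived state is 'no', and for the remaining characters it is 'yes'.
Char. 1 (derived state 'no') is shared by D and M — a synapomorphy uniting that clade.
Char. 2 (derived state 'yes') is unique to Y (autapomorphy; uninformative for grouping).
All ingroup taxa share the derived state 'no' for Char. 3; it defines the ingroup but does not resolve relationships within it.
Char. 4 (derived state 'yes') is unique to M (autapomorphy; uninformative for grouping).
Most parsimonious ingroup topology: ((D,M),Y).
M and D form a cherry on this tree, so they are sister taxa.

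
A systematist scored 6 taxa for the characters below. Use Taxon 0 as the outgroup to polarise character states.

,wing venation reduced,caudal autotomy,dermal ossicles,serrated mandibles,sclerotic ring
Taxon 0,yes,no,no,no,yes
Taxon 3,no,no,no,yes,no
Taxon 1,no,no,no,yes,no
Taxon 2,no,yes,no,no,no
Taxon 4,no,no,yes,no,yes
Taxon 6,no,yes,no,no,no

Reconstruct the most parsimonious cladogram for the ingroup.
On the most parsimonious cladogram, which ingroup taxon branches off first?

Character polarity is set by the outgroup: the derived state is whichever differs from the outgroup's state, so for wing venation reduced, sclerotic ring the derived state is 'no', and for the remaining characters it is 'yes'.
wing venation reduced (derived state 'no') is shared by all ingroup taxa — unites the whole ingroup.
Only Taxon 2 and Taxon 6 show the derived state 'yes' for caudal autotomy, supporting them as a clade.
dermal ossicles (derived state 'yes') is unique to Taxon 4 (autapomorphy; uninformative for grouping).
serrated mandibles (derived state 'yes') is shared by Taxon 1 and Taxon 3 — a synapomorphy uniting that clade.
sclerotic ring: derived state 'no' in Taxon 1, Taxon 2, Taxon 3, and Taxon 6 only — synapomorphy for {Taxon 1, Taxon 2, Taxon 3, Taxon 6}.
Most parsimonious ingroup topology: (((Taxon 3,Taxon 1),(Taxon 2,Taxon 6)),Taxon 4).
Taxon 4 is sister to the clade containing all other ingroup taxa, so it is the earliest-diverging (most basal) ingroup lineage.

Taxon 4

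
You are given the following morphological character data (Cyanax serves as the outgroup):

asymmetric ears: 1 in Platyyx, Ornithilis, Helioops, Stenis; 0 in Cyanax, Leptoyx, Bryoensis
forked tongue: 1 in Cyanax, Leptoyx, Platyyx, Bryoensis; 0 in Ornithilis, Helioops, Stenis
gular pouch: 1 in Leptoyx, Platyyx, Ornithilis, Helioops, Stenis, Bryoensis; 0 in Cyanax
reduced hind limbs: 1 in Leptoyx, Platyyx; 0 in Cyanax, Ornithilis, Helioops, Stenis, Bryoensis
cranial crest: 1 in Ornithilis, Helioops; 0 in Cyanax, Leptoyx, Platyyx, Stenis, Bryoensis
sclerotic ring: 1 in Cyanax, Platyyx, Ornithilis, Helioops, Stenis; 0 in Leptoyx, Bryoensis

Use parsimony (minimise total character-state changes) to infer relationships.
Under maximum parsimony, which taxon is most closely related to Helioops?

Character polarity is set by the outgroup: the derived state is whichever differs from the outgroup's state, so for forked tongue, sclerotic ring the derived state is '0', and for the remaining characters it is '1'.
asymmetric ears (derived state '1') is shared by Helioops, Ornithilis, Platyyx, and Stenis — a synapomorphy uniting that clade.
Only Helioops, Ornithilis, and Stenis show the derived state '0' for forked tongue, supporting them as a clade.
gular pouch (derived state '1') is shared by all ingroup taxa — unites the whole ingroup.
reduced hind limbs (state '1') occurs in Leptoyx and Platyyx but conflicts with the nesting implied by the other characters — most parsimoniously interpreted as homoplasy.
cranial crest (derived state '1') is shared by Helioops and Ornithilis — a synapomorphy uniting that clade.
sclerotic ring: derived state '0' in Bryoensis and Leptoyx only — synapomorphy for {Bryoensis, Leptoyx}.
Most parsimonious ingroup topology: ((Leptoyx,Bryoensis),(Platyyx,((Ornithilis,Helioops),Stenis))).
Helioops and Ornithilis form a cherry on this tree, so they are sister taxa.

Ornithilis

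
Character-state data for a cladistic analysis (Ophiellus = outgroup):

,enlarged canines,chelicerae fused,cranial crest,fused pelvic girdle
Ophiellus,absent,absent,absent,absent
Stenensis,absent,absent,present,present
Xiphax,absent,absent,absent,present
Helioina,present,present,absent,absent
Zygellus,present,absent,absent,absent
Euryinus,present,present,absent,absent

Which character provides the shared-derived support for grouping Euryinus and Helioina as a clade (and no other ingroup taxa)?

chelicerae fused

The outgroup has state 'absent' for every character, so 'present' is the derived state throughout.
enlarged canines (derived state 'present') is shared by Euryinus, Helioina, and Zygellus — a synapomorphy uniting that clade.
chelicerae fused (derived state 'present') is shared by Euryinus and Helioina — a synapomorphy uniting that clade.
cranial crest (derived state 'present') is unique to Stenensis (autapomorphy; uninformative for grouping).
Only Stenensis and Xiphax show the derived state 'present' for fused pelvic girdle, supporting them as a clade.
Most parsimonious ingroup topology: ((Stenensis,Xiphax),((Helioina,Euryinus),Zygellus)).
The clade {Euryinus, Helioina} is supported by chelicerae fused: its derived state 'present' occurs in exactly those taxa and in no other taxon (including the outgroup).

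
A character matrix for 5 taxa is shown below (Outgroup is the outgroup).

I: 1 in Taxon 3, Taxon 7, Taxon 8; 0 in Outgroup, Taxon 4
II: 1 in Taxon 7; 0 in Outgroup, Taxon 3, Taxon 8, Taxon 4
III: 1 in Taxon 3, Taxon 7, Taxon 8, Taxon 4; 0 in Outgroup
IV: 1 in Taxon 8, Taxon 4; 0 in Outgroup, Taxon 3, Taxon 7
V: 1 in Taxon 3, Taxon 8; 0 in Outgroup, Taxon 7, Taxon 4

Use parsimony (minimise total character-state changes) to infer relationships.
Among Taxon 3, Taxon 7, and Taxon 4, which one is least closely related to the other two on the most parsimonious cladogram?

Taxon 4

The outgroup has state '0' for every character, so '1' is the derived state throughout.
I: derived state '1' in Taxon 3, Taxon 7, and Taxon 8 only — synapomorphy for {Taxon 3, Taxon 7, Taxon 8}.
II: derived state '1' in Taxon 7 only — an autapomorphy, so it tells us nothing about relationships among taxa.
III (derived state '1') is shared by all ingroup taxa — unites the whole ingroup.
IV (state '1') occurs in Taxon 4 and Taxon 8 but conflicts with the nesting implied by the other characters — most parsimoniously interpreted as homoplasy.
V: derived state '1' in Taxon 3 and Taxon 8 only — synapomorphy for {Taxon 3, Taxon 8}.
Most parsimonious ingroup topology: (((Taxon 3,Taxon 8),Taxon 7),Taxon 4).
Taxon 7 and Taxon 3 share a more recent common ancestor with each other than either does with Taxon 4, so Taxon 4 is the least closely related of the three.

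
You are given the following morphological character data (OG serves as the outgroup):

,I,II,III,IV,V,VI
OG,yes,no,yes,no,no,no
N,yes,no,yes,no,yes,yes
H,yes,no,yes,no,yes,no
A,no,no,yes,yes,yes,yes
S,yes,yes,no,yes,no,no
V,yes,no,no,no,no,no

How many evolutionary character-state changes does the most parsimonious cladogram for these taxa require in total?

Character polarity is set by the outgroup: the derived state is whichever differs from the outgroup's state, so for I, III the derived state is 'no', and for the remaining characters it is 'yes'.
I (derived state 'no') is unique to A (autapomorphy; uninformative for grouping).
II: derived state 'yes' in S only — an autapomorphy, so it tells us nothing about relationships among taxa.
Only S and V show the derived state 'no' for III, supporting them as a clade.
IV groups A and S, which is incompatible with the clades supported by the remaining characters; treating it as convergent (homoplasy) costs fewer steps than any alternative tree.
Only A, H, and N show the derived state 'yes' for V, supporting them as a clade.
VI (derived state 'yes') is shared by A and N — a synapomorphy uniting that clade.
Most parsimonious ingroup topology: (((N,A),H),(S,V)).
Changes per character on this tree: I: 1; II: 1; III: 1; IV: 2; V: 1; VI: 1.
Total = 7.

7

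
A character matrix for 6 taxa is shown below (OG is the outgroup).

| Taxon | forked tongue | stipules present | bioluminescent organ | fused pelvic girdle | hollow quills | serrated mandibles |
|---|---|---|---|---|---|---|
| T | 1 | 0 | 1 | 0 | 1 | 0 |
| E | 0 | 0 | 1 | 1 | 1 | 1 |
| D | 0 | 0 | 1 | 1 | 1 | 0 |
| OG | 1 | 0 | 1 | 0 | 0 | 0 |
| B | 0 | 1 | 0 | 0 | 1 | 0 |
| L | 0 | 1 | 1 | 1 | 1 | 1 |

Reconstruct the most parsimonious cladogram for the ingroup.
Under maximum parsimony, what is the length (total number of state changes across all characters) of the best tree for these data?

7

Character polarity is set by the outgroup: the derived state is whichever differs from the outgroup's state, so for forked tongue, bioluminescent organ the derived state is '0', and for the remaining characters it is '1'.
forked tongue (derived state '0') is shared by B, D, E, and L — a synapomorphy uniting that clade.
stipules present groups B and L, which is incompatible with the clades supported by the remaining characters; treating it as convergent (homoplasy) costs fewer steps than any alternative tree.
bioluminescent organ: derived state '0' in B only — an autapomorphy, so it tells us nothing about relationships among taxa.
fused pelvic girdle (derived state '1') is shared by D, E, and L — a synapomorphy uniting that clade.
All ingroup taxa share the derived state '1' for hollow quills; it defines the ingroup but does not resolve relationships within it.
serrated mandibles (derived state '1') is shared by E and L — a synapomorphy uniting that clade.
Most parsimonious ingroup topology: ((((L,E),D),B),T).
Changes per character on this tree: forked tongue: 1; stipules present: 2; bioluminescent organ: 1; fused pelvic girdle: 1; hollow quills: 1; serrated mandibles: 1.
Total = 7.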